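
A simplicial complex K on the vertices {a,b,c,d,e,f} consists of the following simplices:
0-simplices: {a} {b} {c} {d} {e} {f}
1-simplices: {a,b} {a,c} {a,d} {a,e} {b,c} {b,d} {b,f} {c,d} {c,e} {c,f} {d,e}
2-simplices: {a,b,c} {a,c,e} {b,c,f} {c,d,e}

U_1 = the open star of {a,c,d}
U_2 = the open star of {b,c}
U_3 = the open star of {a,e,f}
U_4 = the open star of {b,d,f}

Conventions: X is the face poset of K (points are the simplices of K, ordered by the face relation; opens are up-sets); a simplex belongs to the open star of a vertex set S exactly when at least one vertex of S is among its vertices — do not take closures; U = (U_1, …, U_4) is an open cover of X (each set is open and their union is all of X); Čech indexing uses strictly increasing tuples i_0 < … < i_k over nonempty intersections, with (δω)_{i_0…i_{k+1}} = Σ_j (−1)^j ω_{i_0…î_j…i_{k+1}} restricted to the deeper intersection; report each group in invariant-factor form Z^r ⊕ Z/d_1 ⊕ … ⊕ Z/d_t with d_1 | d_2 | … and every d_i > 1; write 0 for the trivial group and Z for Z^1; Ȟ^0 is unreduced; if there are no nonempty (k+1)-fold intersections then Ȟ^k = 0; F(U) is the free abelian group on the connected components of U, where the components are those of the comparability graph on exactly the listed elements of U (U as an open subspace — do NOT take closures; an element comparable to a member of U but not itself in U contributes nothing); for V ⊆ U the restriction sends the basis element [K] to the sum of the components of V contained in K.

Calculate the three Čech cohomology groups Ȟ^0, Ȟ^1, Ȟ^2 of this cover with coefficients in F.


cover nerve:
  U1={{a},{c},{d},{a,b},{a,c},{a,d},{a,e},{b,c},{b,d},{c,d},{c,e},{c,f},{d,e},{a,b,c},{a,c,e},{b,c,f},{c,d,e}} U2={{b},{c},{a,b},{a,c},{b,c},{b,d},{b,f},{c,d},{c,e},{c,f},{a,b,c},{a,c,e},{b,c,f},{c,d,e}} U3={{a},{e},{f},{a,b},{a,c},{a,d},{a,e},{b,f},{c,e},{c,f},{d,e},{a,b,c},{a,c,e},{b,c,f},{c,d,e}} U4={{b},{d},{f},{a,b},{a,d},{b,c},{b,d},{b,f},{c,d},{c,f},{d,e},{a,b,c},{b,c,f},{c,d,e}}
  U12={{c},{a,b},{a,c},{b,c},{b,d},{c,d},{c,e},{c,f},{a,b,c},{a,c,e},{b,c,f},{c,d,e}} U13={{a},{a,b},{a,c},{a,d},{a,e},{c,e},{c,f},{d,e},{a,b,c},{a,c,e},{b,c,f},{c,d,e}} U14={{d},{a,b},{a,d},{b,c},{b,d},{c,d},{c,f},{d,e},{a,b,c},{b,c,f},{c,d,e}} U23={{a,b},{a,c},{b,f},{c,e},{c,f},{a,b,c},{a,c,e},{b,c,f},{c,d,e}} U24={{b},{a,b},{b,c},{b,d},{b,f},{c,d},{c,f},{a,b,c},{b,c,f},{c,d,e}} U34={{f},{a,b},{a,d},{b,f},{c,f},{d,e},{a,b,c},{b,c,f},{c,d,e}}
  U123={{a,b},{a,c},{c,e},{c,f},{a,b,c},{a,c,e},{b,c,f},{c,d,e}} U124={{a,b},{b,c},{b,d},{c,d},{c,f},{a,b,c},{b,c,f},{c,d,e}} U134={{a,b},{a,d},{c,f},{d,e},{a,b,c},{b,c,f},{c,d,e}} U234={{a,b},{b,f},{c,f},{a,b,c},{b,c,f},{c,d,e}}
  U1234={{a,b},{c,f},{a,b,c},{b,c,f},{c,d,e}}
components per intersection:
  U1: {{a},{c},{d},{a,b},{a,c},{a,d},{a,e},{b,c},{b,d},{c,d},{c,e},{c,f},{d,e},{a,b,c},{a,c,e},{b,c,f},{c,d,e}}
  U2: {{b},{c},{a,b},{a,c},{b,c},{b,d},{b,f},{c,d},{c,e},{c,f},{a,b,c},{a,c,e},{b,c,f},{c,d,e}}
  U3: {{a},{e},{a,b},{a,c},{a,d},{a,e},{c,e},{d,e},{a,b,c},{a,c,e},{c,d,e}} {{f},{b,f},{c,f},{b,c,f}}
  U4: {{b},{d},{f},{a,b},{a,d},{b,c},{b,d},{b,f},{c,d},{c,f},{d,e},{a,b,c},{b,c,f},{c,d,e}}
  U12: {{c},{a,b},{a,c},{b,c},{c,d},{c,e},{c,f},{a,b,c},{a,c,e},{b,c,f},{c,d,e}} {{b,d}}
  U13: {{a},{a,b},{a,c},{a,d},{a,e},{c,e},{d,e},{a,b,c},{a,c,e},{c,d,e}} {{c,f},{b,c,f}}
  U14: {{d},{a,d},{b,d},{c,d},{d,e},{c,d,e}} {{a,b},{b,c},{c,f},{a,b,c},{b,c,f}}
  U23: {{a,b},{a,c},{c,e},{a,b,c},{a,c,e},{c,d,e}} {{b,f},{c,f},{b,c,f}}
  U24: {{b},{a,b},{b,c},{b,d},{b,f},{c,f},{a,b,c},{b,c,f}} {{c,d},{c,d,e}}
  U34: {{f},{b,f},{c,f},{b,c,f}} {{a,b},{a,b,c}} {{a,d}} {{d,e},{c,d,e}}
  U123: {{a,b},{a,c},{c,e},{a,b,c},{a,c,e},{c,d,e}} {{c,f},{b,c,f}}
  U124: {{a,b},{b,c},{c,f},{a,b,c},{b,c,f}} {{b,d}} {{c,d},{c,d,e}}
  U134: {{a,b},{a,b,c}} {{a,d}} {{c,f},{b,c,f}} {{d,e},{c,d,e}}
  U234: {{a,b},{a,b,c}} {{b,f},{c,f},{b,c,f}} {{c,d,e}}
  U1234: {{a,b},{a,b,c}} {{c,f},{b,c,f}} {{c,d,e}}
C dims 5,14,12,3; δ0: rk 4, SNF 1^4; δ1: rk 9, SNF 1^9; δ2: rk 3, SNF 1^3
Ȟ^0: (5−4)−0=1 ⇒ Z
Ȟ^1: (14−9)−4=1 ⇒ Z
Ȟ^2: (12−3)−9=0 ⇒ 0

Ȟ^0 = Z, Ȟ^1 = Z, Ȟ^2 = 0


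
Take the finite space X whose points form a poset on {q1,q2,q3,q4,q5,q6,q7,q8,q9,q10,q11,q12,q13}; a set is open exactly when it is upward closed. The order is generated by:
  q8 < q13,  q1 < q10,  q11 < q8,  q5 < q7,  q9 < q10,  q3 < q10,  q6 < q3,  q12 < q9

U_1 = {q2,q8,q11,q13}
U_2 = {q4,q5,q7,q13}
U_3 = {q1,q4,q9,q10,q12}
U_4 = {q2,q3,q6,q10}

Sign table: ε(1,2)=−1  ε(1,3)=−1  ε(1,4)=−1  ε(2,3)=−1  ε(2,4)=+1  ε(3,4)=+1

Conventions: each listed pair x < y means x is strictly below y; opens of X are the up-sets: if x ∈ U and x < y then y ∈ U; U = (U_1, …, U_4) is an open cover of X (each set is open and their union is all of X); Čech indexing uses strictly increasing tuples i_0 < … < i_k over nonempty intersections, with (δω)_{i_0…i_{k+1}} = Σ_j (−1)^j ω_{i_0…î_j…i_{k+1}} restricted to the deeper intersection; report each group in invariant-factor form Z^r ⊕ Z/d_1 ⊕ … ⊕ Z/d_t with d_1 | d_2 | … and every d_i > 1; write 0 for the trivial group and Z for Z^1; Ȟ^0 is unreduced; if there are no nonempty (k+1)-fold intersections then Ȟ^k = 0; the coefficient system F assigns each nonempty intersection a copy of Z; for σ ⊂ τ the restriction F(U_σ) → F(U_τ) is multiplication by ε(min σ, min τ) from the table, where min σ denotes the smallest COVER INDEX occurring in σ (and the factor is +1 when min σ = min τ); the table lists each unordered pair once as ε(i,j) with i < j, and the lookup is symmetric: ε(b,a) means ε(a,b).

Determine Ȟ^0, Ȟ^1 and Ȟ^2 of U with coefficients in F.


Ȟ^0 ≅ 0, Ȟ^1 ≅ Z/2 and Ȟ^2 ≅ 0

nerve simplices:
  U12={q13} U14={q2} U23={q4} U34={q10}
C dims 4,4; δ0: rk 4, SNF 1^3·2
degree 0: 4−4−0 = 0 → Ȟ^0 ≅ 0
degree 1: 4−0−4 = 0 plus torsion [2] → Ȟ^1 ≅ Z/2
degree 2: 0−0−0 = 0 → Ȟ^2 ≅ 0


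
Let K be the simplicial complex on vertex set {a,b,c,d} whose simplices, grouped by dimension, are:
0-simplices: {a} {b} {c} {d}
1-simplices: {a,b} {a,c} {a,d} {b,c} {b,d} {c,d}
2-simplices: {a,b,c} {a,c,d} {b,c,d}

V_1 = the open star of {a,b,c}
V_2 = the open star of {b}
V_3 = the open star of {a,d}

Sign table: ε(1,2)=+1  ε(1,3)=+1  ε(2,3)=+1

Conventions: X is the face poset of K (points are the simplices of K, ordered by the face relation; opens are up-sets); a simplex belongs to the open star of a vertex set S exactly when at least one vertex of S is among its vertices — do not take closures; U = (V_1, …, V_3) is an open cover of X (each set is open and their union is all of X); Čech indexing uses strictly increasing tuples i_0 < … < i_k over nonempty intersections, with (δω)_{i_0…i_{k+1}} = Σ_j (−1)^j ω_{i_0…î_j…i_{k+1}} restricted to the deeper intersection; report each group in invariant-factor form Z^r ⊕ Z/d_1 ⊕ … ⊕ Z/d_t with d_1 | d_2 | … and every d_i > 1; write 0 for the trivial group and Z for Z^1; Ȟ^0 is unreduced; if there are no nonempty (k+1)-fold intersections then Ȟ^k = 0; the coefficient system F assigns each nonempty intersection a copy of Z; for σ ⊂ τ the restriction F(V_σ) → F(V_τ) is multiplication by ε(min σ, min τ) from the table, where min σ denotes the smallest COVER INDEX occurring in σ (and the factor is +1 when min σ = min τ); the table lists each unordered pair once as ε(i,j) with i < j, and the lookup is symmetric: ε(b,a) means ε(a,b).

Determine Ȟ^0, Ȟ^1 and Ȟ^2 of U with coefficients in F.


intersection data:
  V1={{a},{b},{c},{a,b},{a,c},{a,d},{b,c},{b,d},{c,d},{a,b,c},{a,c,d},{b,c,d}} V2={{b},{a,b},{b,c},{b,d},{a,b,c},{b,c,d}} V3={{a},{d},{a,b},{a,c},{a,d},{b,d},{c,d},{a,b,c},{a,c,d},{b,c,d}}
  V12={{b},{a,b},{b,c},{b,d},{a,b,c},{b,c,d}} V13={{a},{a,b},{a,c},{a,d},{b,d},{c,d},{a,b,c},{a,c,d},{b,c,d}} V23={{a,b},{b,d},{a,b,c},{b,c,d}}
  V123={{a,b},{b,d},{a,b,c},{b,c,d}}
C dims 3,3,1; δ0: rk 2, SNF 1^2; δ1: rk 1, SNF 1^1
Ȟ^0 = (3 − 2) − 0 = 1, so Ȟ^0 ≅ Z
Ȟ^1 = (3 − 1) − 2 = 0, so Ȟ^1 ≅ 0
Ȟ^2 = (1 − 0) − 1 = 0, so Ȟ^2 ≅ 0

Ȟ^0(U;F) ≅ Z,  Ȟ^1(U;F) ≅ 0,  Ȟ^2(U;F) ≅ 0


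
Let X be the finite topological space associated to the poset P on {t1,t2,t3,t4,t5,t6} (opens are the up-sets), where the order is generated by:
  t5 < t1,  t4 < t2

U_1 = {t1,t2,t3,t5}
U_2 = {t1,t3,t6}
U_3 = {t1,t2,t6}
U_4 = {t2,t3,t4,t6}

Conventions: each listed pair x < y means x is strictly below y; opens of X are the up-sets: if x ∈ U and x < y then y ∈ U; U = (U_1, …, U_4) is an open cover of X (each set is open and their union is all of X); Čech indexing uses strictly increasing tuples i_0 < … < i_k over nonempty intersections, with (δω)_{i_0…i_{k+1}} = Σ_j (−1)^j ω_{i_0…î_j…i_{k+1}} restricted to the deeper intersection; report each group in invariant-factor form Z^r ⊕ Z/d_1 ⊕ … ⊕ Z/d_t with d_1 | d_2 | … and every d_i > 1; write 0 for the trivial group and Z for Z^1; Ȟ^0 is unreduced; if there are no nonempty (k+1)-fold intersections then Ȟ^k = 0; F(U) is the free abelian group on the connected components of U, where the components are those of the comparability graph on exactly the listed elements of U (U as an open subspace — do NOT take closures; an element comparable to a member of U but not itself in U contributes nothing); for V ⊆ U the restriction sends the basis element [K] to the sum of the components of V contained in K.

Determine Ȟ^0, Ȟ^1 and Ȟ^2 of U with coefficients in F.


cover nerve:
  U12={t1,t3} U13={t1,t2} U14={t2,t3} U23={t1,t6} U24={t3,t6} U34={t2,t6}
  U123={t1} U124={t3} U134={t2} U234={t6}
components per intersection:
  U1: {t1,t5} {t2} {t3}
  U2: {t1} {t3} {t6}
  U3: {t1} {t2} {t6}
  U4: {t2,t4} {t3} {t6}
  U12: {t1} {t3}
  U13: {t1} {t2}
  U14: {t2} {t3}
  U23: {t1} {t6}
  U24: {t3} {t6}
  U34: {t2} {t6}
  U123: {t1}
  U124: {t3}
  U134: {t2}
  U234: {t6}
C dims 12,12,4; δ0: rk 8, SNF 1^8; δ1: rk 4, SNF 1^4
Ȟ^0: (12−8)−0=4 ⇒ Z^4
Ȟ^1: (12−4)−8=0 ⇒ 0
Ȟ^2: (4−0)−4=0 ⇒ 0

Ȟ^0 = Z^4,  Ȟ^1 = 0,  Ȟ^2 = 0


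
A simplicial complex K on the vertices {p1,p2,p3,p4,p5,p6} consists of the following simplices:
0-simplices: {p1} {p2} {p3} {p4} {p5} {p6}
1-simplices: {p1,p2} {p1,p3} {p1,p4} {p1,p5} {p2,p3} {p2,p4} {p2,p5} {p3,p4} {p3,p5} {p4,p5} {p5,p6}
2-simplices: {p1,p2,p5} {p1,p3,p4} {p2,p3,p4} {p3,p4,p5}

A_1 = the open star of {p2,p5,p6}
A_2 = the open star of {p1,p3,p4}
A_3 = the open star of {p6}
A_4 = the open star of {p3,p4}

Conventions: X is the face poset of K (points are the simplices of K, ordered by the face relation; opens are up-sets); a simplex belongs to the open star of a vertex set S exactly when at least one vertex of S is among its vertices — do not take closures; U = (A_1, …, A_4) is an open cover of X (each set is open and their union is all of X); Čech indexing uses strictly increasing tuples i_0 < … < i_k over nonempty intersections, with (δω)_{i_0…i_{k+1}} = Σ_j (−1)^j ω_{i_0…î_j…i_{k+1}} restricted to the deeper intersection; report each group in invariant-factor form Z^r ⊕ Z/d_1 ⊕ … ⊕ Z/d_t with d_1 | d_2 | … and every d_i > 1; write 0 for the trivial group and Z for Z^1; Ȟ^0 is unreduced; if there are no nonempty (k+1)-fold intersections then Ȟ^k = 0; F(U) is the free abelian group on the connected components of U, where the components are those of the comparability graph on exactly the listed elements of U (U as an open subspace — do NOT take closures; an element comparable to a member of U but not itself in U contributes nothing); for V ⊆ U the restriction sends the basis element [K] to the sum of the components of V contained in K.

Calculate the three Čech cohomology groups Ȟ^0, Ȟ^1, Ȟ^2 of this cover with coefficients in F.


nonempty intersections:
  A1={{p2},{p5},{p6},{p1,p2},{p1,p5},{p2,p3},{p2,p4},{p2,p5},{p3,p5},{p4,p5},{p5,p6},{p1,p2,p5},{p2,p3,p4},{p3,p4,p5}} A2={{p1},{p3},{p4},{p1,p2},{p1,p3},{p1,p4},{p1,p5},{p2,p3},{p2,p4},{p3,p4},{p3,p5},{p4,p5},{p1,p2,p5},{p1,p3,p4},{p2,p3,p4},{p3,p4,p5}} A3={{p6},{p5,p6}} A4={{p3},{p4},{p1,p3},{p1,p4},{p2,p3},{p2,p4},{p3,p4},{p3,p5},{p4,p5},{p1,p3,p4},{p2,p3,p4},{p3,p4,p5}}
  A12={{p1,p2},{p1,p5},{p2,p3},{p2,p4},{p3,p5},{p4,p5},{p1,p2,p5},{p2,p3,p4},{p3,p4,p5}} A13={{p6},{p5,p6}} A14={{p2,p3},{p2,p4},{p3,p5},{p4,p5},{p2,p3,p4},{p3,p4,p5}} A24={{p3},{p4},{p1,p3},{p1,p4},{p2,p3},{p2,p4},{p3,p4},{p3,p5},{p4,p5},{p1,p3,p4},{p2,p3,p4},{p3,p4,p5}}
  A124={{p2,p3},{p2,p4},{p3,p5},{p4,p5},{p2,p3,p4},{p3,p4,p5}}
components per intersection:
  A1: {{p2},{p5},{p6},{p1,p2},{p1,p5},{p2,p3},{p2,p4},{p2,p5},{p3,p5},{p4,p5},{p5,p6},{p1,p2,p5},{p2,p3,p4},{p3,p4,p5}}
  A2: {{p1},{p3},{p4},{p1,p2},{p1,p3},{p1,p4},{p1,p5},{p2,p3},{p2,p4},{p3,p4},{p3,p5},{p4,p5},{p1,p2,p5},{p1,p3,p4},{p2,p3,p4},{p3,p4,p5}}
  A3: {{p6},{p5,p6}}
  A4: {{p3},{p4},{p1,p3},{p1,p4},{p2,p3},{p2,p4},{p3,p4},{p3,p5},{p4,p5},{p1,p3,p4},{p2,p3,p4},{p3,p4,p5}}
  A12: {{p1,p2},{p1,p5},{p1,p2,p5}} {{p2,p3},{p2,p4},{p2,p3,p4}} {{p3,p5},{p4,p5},{p3,p4,p5}}
  A13: {{p6},{p5,p6}}
  A14: {{p2,p3},{p2,p4},{p2,p3,p4}} {{p3,p5},{p4,p5},{p3,p4,p5}}
  A24: {{p3},{p4},{p1,p3},{p1,p4},{p2,p3},{p2,p4},{p3,p4},{p3,p5},{p4,p5},{p1,p3,p4},{p2,p3,p4},{p3,p4,p5}}
  A124: {{p2,p3},{p2,p4},{p2,p3,p4}} {{p3,p5},{p4,p5},{p3,p4,p5}}
C dims 4,7,2; δ0: rk 3, SNF 1^3; δ1: rk 2, SNF 1^2
Ȟ^0: (4−3)−0=1 ⇒ Z
Ȟ^1: (7−2)−3=2 ⇒ Z^2
Ȟ^2: (2−0)−2=0 ⇒ 0

Ȟ^0 = Z, Ȟ^1 = Z^2, Ȟ^2 = 0


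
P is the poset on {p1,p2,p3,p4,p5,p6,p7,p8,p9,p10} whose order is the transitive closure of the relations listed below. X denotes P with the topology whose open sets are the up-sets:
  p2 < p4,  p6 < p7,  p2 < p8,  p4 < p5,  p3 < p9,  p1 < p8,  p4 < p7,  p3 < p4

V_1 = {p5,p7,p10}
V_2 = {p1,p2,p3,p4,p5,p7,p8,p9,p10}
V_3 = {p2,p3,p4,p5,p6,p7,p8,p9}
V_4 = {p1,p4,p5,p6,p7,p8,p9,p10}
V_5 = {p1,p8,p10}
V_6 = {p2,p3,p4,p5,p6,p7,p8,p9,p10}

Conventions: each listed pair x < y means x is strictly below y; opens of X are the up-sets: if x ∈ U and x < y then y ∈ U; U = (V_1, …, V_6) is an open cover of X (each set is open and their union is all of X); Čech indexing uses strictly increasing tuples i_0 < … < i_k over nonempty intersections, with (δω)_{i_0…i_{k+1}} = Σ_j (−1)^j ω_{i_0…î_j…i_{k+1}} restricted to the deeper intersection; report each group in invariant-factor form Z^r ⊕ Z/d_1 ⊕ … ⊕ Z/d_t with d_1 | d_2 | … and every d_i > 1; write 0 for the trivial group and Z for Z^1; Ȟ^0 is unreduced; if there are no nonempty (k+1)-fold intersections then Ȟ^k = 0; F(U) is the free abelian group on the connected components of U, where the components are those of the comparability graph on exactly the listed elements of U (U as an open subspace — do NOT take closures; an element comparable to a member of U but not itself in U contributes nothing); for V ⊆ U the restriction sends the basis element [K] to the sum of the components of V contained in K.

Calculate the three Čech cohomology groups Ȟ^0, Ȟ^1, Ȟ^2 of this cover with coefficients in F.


Ȟ^0 = Z^2; Ȟ^1 = 0; Ȟ^2 = 0

nerve of the cover:
  V12={p5,p7,p10} V13={p5,p7} V14={p5,p7,p10} V15={p10} V16={p5,p7,p10} V23={p2,p3,p4,p5,p7,p8,p9} V24={p1,p4,p5,p7,p8,p9,p10} V25={p1,p8,p10} V26={p2,p3,p4,p5,p7,p8,p9,p10} V34={p4,p5,p6,p7,p8,p9} V35={p8} V36={p2,p3,p4,p5,p6,p7,p8,p9} V45={p1,p8,p10} V46={p4,p5,p6,p7,p8,p9,p10} V56={p8,p10}
  V123={p5,p7} V124={p5,p7,p10} V125={p10} V126={p5,p7,p10} V134={p5,p7} V136={p5,p7} V145={p10} V146={p5,p7,p10} V156={p10} V234={p4,p5,p7,p8,p9} V235={p8} V236={p2,p3,p4,p5,p7,p8,p9} V245={p1,p8,p10} V246={p4,p5,p7,p8,p9,p10} V256={p8,p10} V345={p8} V346={p4,p5,p6,p7,p8,p9} V356={p8} V456={p8,p10}
  V1234={p5,p7} V1236={p5,p7} V1245={p10} V1246={p5,p7,p10} V1256={p10} V1346={p5,p7} V1456={p10} V2345={p8} V2346={p4,p5,p7,p8,p9} V2356={p8} V2456={p8,p10} V3456={p8}
  V12346={p5,p7} V12456={p10} V23456={p8}
components per intersection:
  V1: {p5} {p7} {p10}
  V2: {p1,p2,p3,p4,p5,p7,p8,p9} {p10}
  V3: {p2,p3,p4,p5,p6,p7,p8,p9}
  V4: {p1,p8} {p4,p5,p6,p7} {p9} {p10}
  V5: {p1,p8} {p10}
  V6: {p2,p3,p4,p5,p6,p7,p8,p9} {p10}
  V12: {p5} {p7} {p10}
  V13: {p5} {p7}
  V14: {p5} {p7} {p10}
  V15: {p10}
  V16: {p5} {p7} {p10}
  V23: {p2,p3,p4,p5,p7,p8,p9}
  V24: {p1,p8} {p4,p5,p7} {p9} {p10}
  V25: {p1,p8} {p10}
  V26: {p2,p3,p4,p5,p7,p8,p9} {p10}
  V34: {p4,p5,p6,p7} {p8} {p9}
  V35: {p8}
  V36: {p2,p3,p4,p5,p6,p7,p8,p9}
  V45: {p1,p8} {p10}
  V46: {p4,p5,p6,p7} {p8} {p9} {p10}
  V56: {p8} {p10}
  V123: {p5} {p7}
  V124: {p5} {p7} {p10}
  V125: {p10}
  V126: {p5} {p7} {p10}
  V134: {p5} {p7}
  V136: {p5} {p7}
  V145: {p10}
  V146: {p5} {p7} {p10}
  V156: {p10}
  V234: {p4,p5,p7} {p8} {p9}
  V235: {p8}
  V236: {p2,p3,p4,p5,p7,p8,p9}
  V245: {p1,p8} {p10}
  V246: {p4,p5,p7} {p8} {p9} {p10}
  V256: {p8} {p10}
  V345: {p8}
  V346: {p4,p5,p6,p7} {p8} {p9}
  V356: {p8}
  V456: {p8} {p10}
  V1234: {p5} {p7}
  V1236: {p5} {p7}
  V1245: {p10}
  V1246: {p5} {p7} {p10}
  V1256: {p10}
  V1346: {p5} {p7}
  V1456: {p10}
  V2345: {p8}
  V2346: {p4,p5,p7} {p8} {p9}
  V2356: {p8}
  V2456: {p8} {p10}
  V3456: {p8}
  V12346: {p5} {p7}
  V12456: {p10}
  V23456: {p8}
C dims 14,34,38,20; δ0: rk 12, SNF 1^12; δ1: rk 22, SNF 1^22; δ2: rk 16, SNF 1^16
Ȟ^0 = (14 − 12) − 0 = 2, so Ȟ^0 ≅ Z^2
Ȟ^1 = (34 − 22) − 12 = 0, so Ȟ^1 ≅ 0
Ȟ^2 = (38 − 16) − 22 = 0, so Ȟ^2 ≅ 0


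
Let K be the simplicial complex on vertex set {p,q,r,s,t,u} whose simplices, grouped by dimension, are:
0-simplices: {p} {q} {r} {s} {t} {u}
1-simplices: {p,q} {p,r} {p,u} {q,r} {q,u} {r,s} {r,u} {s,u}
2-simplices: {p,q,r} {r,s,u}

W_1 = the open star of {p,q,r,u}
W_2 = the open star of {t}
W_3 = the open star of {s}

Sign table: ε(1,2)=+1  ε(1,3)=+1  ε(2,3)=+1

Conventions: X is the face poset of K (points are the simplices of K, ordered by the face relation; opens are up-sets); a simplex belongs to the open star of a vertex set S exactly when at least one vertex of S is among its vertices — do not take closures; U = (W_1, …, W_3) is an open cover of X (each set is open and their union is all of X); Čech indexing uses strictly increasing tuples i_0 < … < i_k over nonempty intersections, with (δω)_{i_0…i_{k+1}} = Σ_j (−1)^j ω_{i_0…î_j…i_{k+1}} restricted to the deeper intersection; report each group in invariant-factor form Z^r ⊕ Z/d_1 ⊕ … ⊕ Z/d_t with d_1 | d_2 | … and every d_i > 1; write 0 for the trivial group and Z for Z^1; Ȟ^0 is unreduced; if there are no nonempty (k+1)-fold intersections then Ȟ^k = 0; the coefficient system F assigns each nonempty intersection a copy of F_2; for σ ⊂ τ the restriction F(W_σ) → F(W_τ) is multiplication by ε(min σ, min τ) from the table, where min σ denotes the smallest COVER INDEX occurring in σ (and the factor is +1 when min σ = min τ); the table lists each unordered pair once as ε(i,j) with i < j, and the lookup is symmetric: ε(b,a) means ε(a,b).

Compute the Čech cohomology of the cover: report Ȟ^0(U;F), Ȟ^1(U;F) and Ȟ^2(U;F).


Ȟ^0 ≅ Z/2 ⊕ Z/2,  Ȟ^1 ≅ 0,  Ȟ^2 ≅ 0

nonempty overlaps:
  W1={{p},{q},{r},{u},{p,q},{p,r},{p,u},{q,r},{q,u},{r,s},{r,u},{s,u},{p,q,r},{r,s,u}} W2={{t}} W3={{s},{r,s},{s,u},{r,s,u}}
  W13={{r,s},{s,u},{r,s,u}}
C dims 3,1; δ0: rk_F2 1
degree 0: 3−1−0 = 2 → Ȟ^0 ≅ Z/2 ⊕ Z/2
degree 1: 1−0−1 = 0 → Ȟ^1 ≅ 0
degree 2: 0−0−0 = 0 → Ȟ^2 ≅ 0


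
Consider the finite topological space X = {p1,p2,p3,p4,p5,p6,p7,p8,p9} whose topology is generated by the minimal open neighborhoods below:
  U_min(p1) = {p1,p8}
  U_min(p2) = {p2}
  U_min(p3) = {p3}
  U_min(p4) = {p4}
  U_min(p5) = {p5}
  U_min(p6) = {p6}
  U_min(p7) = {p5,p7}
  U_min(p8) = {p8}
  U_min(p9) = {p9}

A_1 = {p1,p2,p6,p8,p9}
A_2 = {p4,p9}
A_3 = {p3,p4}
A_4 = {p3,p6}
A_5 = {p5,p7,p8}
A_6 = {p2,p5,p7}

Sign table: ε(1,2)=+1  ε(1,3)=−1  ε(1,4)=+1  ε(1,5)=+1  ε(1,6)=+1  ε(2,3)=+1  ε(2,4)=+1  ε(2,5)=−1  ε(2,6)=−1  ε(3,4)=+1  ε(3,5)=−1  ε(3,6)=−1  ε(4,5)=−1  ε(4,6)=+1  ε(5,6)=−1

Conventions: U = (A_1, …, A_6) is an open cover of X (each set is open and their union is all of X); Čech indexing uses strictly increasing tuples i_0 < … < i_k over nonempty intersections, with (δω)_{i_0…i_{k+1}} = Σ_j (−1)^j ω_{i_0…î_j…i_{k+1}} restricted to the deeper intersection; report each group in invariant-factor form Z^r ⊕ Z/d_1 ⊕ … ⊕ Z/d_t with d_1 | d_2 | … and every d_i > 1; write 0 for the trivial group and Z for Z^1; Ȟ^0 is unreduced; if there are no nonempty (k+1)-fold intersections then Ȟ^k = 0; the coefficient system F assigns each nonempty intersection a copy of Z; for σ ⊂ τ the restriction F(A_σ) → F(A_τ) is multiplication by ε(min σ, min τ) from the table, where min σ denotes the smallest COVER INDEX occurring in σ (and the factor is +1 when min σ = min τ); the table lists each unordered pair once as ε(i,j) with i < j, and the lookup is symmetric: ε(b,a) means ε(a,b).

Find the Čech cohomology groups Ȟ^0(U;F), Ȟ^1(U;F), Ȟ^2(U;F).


nerve of the cover:
  A12={p9} A14={p6} A15={p8} A16={p2} A23={p4} A34={p3} A56={p5,p7}
C dims 6,7; δ0: rk 6, SNF 1^5·2
Ȟ^0 = (6 − 6) − 0 = 0, so Ȟ^0 ≅ 0
Ȟ^1 = (7 − 0) − 6 = 1 plus torsion [2], so Ȟ^1 ≅ Z ⊕ Z/2
Ȟ^2 = (0 − 0) − 0 = 0, so Ȟ^2 ≅ 0

Ȟ^0 ≅ 0,  Ȟ^1 ≅ Z ⊕ Z/2,  Ȟ^2 ≅ 0


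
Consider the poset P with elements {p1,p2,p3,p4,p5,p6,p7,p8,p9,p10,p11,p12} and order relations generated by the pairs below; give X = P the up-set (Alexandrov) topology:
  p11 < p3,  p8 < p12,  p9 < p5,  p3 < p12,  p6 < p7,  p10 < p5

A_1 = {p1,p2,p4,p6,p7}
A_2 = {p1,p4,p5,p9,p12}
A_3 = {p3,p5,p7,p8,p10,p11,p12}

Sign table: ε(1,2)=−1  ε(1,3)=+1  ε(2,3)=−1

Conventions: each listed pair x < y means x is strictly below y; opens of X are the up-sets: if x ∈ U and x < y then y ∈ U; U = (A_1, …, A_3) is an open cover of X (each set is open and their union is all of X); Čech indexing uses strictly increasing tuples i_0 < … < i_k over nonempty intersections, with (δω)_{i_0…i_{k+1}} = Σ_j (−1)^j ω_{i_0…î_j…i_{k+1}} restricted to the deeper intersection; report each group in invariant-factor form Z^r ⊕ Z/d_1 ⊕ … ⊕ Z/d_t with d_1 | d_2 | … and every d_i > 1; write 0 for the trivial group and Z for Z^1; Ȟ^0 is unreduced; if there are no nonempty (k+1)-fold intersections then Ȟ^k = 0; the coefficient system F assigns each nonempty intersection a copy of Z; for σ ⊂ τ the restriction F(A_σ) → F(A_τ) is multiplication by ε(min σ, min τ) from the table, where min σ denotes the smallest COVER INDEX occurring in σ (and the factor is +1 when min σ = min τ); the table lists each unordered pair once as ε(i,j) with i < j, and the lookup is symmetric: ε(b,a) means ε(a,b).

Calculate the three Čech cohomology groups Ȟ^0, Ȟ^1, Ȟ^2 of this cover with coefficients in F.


nonempty intersections:
  A12={p1,p4} A13={p7} A23={p5,p12}
C dims 3,3; δ0: rk 2, SNF 1^2
Ȟ^0: (3−2)−0=1 ⇒ Z
Ȟ^1: (3−0)−2=1 ⇒ Z
Ȟ^2: (0−0)−0=0 ⇒ 0

Ȟ^0 ≅ Z, Ȟ^1 ≅ Z, Ȟ^2 ≅ 0


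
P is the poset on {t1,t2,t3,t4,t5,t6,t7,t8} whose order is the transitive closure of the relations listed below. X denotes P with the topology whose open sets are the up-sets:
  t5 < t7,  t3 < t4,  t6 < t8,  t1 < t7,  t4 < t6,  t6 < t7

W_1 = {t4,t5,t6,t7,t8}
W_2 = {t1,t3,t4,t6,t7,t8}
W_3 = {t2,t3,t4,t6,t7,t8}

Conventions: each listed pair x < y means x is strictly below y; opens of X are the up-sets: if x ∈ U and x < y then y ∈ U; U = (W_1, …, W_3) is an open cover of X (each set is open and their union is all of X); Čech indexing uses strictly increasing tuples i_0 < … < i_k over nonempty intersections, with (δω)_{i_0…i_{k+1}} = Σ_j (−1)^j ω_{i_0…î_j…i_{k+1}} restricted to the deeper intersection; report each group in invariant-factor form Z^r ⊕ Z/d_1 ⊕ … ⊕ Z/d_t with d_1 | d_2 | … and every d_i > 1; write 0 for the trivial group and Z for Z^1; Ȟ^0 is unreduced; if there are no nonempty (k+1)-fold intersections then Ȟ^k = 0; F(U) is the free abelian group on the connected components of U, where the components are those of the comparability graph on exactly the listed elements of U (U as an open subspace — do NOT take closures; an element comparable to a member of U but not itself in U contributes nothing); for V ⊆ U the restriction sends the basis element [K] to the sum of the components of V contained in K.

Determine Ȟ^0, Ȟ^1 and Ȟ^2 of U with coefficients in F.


cover nerve:
  W12={t4,t6,t7,t8} W13={t4,t6,t7,t8} W23={t3,t4,t6,t7,t8}
  W123={t4,t6,t7,t8}
components per intersection:
  W1: {t4,t5,t6,t7,t8}
  W2: {t1,t3,t4,t6,t7,t8}
  W3: {t2} {t3,t4,t6,t7,t8}
  W12: {t4,t6,t7,t8}
  W13: {t4,t6,t7,t8}
  W23: {t3,t4,t6,t7,t8}
  W123: {t4,t6,t7,t8}
C dims 4,3,1; δ0: rk 2, SNF 1^2; δ1: rk 1, SNF 1^1
Ȟ^0: (4−2)−0=2 ⇒ Z^2
Ȟ^1: (3−1)−2=0 ⇒ 0
Ȟ^2: (1−0)−1=0 ⇒ 0

Ȟ^0(U;F) ≅ Z^2, Ȟ^1(U;F) ≅ 0, Ȟ^2(U;F) ≅ 0


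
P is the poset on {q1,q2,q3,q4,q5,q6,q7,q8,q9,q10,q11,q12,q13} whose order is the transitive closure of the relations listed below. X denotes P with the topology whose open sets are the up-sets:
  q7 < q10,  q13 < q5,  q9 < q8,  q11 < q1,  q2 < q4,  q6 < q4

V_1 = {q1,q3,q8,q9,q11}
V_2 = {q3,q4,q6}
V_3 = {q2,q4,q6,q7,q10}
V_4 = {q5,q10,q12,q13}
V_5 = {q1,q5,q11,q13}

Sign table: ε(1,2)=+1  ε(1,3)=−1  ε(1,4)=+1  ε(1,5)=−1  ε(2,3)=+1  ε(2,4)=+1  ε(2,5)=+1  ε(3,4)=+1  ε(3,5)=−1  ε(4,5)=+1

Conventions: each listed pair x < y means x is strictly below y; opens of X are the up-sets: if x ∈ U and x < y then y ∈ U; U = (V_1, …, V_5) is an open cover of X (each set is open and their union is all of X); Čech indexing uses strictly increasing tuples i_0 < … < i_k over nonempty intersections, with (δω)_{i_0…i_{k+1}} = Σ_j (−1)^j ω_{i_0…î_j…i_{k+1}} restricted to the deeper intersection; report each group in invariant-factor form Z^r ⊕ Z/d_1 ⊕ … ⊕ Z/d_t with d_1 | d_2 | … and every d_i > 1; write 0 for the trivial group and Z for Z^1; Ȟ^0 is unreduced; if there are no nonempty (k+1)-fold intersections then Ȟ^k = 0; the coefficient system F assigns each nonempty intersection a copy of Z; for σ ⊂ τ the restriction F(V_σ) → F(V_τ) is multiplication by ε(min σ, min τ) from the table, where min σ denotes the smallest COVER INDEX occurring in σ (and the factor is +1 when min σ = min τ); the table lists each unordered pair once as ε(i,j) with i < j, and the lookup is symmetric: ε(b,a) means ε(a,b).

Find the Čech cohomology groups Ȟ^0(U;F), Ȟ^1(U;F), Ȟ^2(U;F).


Ȟ^0 ≅ 0, Ȟ^1 ≅ Z/2, Ȟ^2 ≅ 0

nerve simplices:
  V12={q3} V15={q1,q11} V23={q4,q6} V34={q10} V45={q5,q13}
C dims 5,5; δ0: rk 5, SNF 1^4·2
degree 0: 5−5−0 = 0 → Ȟ^0 ≅ 0
degree 1: 5−0−5 = 0 plus torsion [2] → Ȟ^1 ≅ Z/2
degree 2: 0−0−0 = 0 → Ȟ^2 ≅ 0


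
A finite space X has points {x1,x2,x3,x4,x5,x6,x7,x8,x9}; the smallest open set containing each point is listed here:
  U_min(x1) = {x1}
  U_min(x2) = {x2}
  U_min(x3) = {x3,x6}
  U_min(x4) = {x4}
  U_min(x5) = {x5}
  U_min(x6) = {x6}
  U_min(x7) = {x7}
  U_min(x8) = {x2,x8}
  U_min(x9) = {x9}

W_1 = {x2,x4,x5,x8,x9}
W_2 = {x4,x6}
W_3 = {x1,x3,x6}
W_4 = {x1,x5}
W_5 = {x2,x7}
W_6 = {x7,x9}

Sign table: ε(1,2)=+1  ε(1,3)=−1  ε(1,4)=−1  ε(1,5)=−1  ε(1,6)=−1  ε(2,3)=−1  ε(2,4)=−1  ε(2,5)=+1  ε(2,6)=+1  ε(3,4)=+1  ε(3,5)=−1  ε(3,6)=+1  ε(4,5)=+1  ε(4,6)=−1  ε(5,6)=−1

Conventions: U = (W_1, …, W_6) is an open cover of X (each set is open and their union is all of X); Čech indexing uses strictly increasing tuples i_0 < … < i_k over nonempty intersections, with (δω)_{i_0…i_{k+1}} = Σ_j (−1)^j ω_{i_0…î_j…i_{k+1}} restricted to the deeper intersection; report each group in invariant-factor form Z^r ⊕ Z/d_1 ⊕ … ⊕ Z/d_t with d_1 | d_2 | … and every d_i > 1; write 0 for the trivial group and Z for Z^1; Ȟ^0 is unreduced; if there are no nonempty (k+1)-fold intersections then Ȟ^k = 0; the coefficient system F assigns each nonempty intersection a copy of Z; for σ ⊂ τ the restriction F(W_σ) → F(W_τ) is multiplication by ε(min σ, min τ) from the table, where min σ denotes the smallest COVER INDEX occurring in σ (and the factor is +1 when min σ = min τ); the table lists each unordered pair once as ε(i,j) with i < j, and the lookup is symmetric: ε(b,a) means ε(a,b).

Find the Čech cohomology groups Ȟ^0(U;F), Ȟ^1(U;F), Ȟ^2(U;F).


Ȟ^0(U;F) ≅ 0; Ȟ^1(U;F) ≅ Z ⊕ Z/2; Ȟ^2(U;F) ≅ 0

cover nerve:
  W12={x4} W14={x5} W15={x2} W16={x9} W23={x6} W34={x1} W56={x7}
C dims 6,7; δ0: rk 6, SNF 1^5·2
Ȟ^0: (6−6)−0=0 ⇒ 0
Ȟ^1: (7−0)−6=1 plus torsion [2] ⇒ Z ⊕ Z/2
Ȟ^2: (0−0)−0=0 ⇒ 0


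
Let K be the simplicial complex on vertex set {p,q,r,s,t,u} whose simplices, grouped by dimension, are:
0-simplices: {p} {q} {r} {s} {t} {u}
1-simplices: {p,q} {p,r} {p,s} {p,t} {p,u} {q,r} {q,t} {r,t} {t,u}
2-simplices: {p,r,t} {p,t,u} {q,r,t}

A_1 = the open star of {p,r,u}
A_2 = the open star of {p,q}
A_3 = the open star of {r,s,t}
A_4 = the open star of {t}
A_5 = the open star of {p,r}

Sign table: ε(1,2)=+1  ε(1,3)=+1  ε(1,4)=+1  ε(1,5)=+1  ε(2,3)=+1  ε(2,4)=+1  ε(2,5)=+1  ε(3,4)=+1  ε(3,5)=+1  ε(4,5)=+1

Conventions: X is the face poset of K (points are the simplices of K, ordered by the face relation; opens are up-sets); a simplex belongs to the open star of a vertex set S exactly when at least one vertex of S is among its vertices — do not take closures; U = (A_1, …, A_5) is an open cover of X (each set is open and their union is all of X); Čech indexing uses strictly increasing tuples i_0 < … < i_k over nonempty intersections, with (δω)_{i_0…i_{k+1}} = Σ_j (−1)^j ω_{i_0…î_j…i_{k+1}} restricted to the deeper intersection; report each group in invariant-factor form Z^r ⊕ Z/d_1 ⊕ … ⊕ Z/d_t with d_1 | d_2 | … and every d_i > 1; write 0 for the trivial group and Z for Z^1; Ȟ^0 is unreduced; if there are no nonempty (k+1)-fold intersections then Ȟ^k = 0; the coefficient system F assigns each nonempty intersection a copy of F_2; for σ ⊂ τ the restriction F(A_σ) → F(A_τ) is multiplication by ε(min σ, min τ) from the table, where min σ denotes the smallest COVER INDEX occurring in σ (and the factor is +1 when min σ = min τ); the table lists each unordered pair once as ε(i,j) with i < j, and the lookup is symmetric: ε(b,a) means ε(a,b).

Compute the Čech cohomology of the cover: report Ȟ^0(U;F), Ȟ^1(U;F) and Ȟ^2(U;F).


nonempty overlaps:
  A1={{p},{r},{u},{p,q},{p,r},{p,s},{p,t},{p,u},{q,r},{r,t},{t,u},{p,r,t},{p,t,u},{q,r,t}} A2={{p},{q},{p,q},{p,r},{p,s},{p,t},{p,u},{q,r},{q,t},{p,r,t},{p,t,u},{q,r,t}} A3={{r},{s},{t},{p,r},{p,s},{p,t},{q,r},{q,t},{r,t},{t,u},{p,r,t},{p,t,u},{q,r,t}} A4={{t},{p,t},{q,t},{r,t},{t,u},{p,r,t},{p,t,u},{q,r,t}} A5={{p},{r},{p,q},{p,r},{p,s},{p,t},{p,u},{q,r},{r,t},{p,r,t},{p,t,u},{q,r,t}}
  A12={{p},{p,q},{p,r},{p,s},{p,t},{p,u},{q,r},{p,r,t},{p,t,u},{q,r,t}} A13={{r},{p,r},{p,s},{p,t},{q,r},{r,t},{t,u},{p,r,t},{p,t,u},{q,r,t}} A14={{p,t},{r,t},{t,u},{p,r,t},{p,t,u},{q,r,t}} A15={{p},{r},{p,q},{p,r},{p,s},{p,t},{p,u},{q,r},{r,t},{p,r,t},{p,t,u},{q,r,t}} A23={{p,r},{p,s},{p,t},{q,r},{q,t},{p,r,t},{p,t,u},{q,r,t}} A24={{p,t},{q,t},{p,r,t},{p,t,u},{q,r,t}} A25={{p},{p,q},{p,r},{p,s},{p,t},{p,u},{q,r},{p,r,t},{p,t,u},{q,r,t}} A34={{t},{p,t},{q,t},{r,t},{t,u},{p,r,t},{p,t,u},{q,r,t}} A35={{r},{p,r},{p,s},{p,t},{q,r},{r,t},{p,r,t},{p,t,u},{q,r,t}} A45={{p,t},{r,t},{p,r,t},{p,t,u},{q,r,t}}
  A123={{p,r},{p,s},{p,t},{q,r},{p,r,t},{p,t,u},{q,r,t}} A124={{p,t},{p,r,t},{p,t,u},{q,r,t}} A125={{p},{p,q},{p,r},{p,s},{p,t},{p,u},{q,r},{p,r,t},{p,t,u},{q,r,t}} A134={{p,t},{r,t},{t,u},{p,r,t},{p,t,u},{q,r,t}} A135={{r},{p,r},{p,s},{p,t},{q,r},{r,t},{p,r,t},{p,t,u},{q,r,t}} A145={{p,t},{r,t},{p,r,t},{p,t,u},{q,r,t}} A234={{p,t},{q,t},{p,r,t},{p,t,u},{q,r,t}} A235={{p,r},{p,s},{p,t},{q,r},{p,r,t},{p,t,u},{q,r,t}} A245={{p,t},{p,r,t},{p,t,u},{q,r,t}} A345={{p,t},{r,t},{p,r,t},{p,t,u},{q,r,t}}
  A1234={{p,t},{p,r,t},{p,t,u},{q,r,t}} A1235={{p,r},{p,s},{p,t},{q,r},{p,r,t},{p,t,u},{q,r,t}} A1245={{p,t},{p,r,t},{p,t,u},{q,r,t}} A1345={{p,t},{r,t},{p,r,t},{p,t,u},{q,r,t}} A2345={{p,t},{p,r,t},{p,t,u},{q,r,t}}
  A12345={{p,t},{p,r,t},{p,t,u},{q,r,t}}
C dims 5,10,10,5; δ0: rk_F2 4; δ1: rk_F2 6; δ2: rk_F2 4
degree 0: 5−4−0 = 1 → Ȟ^0 ≅ Z/2
degree 1: 10−6−4 = 0 → Ȟ^1 ≅ 0
degree 2: 10−4−6 = 0 → Ȟ^2 ≅ 0

Ȟ^0(U;F) ≅ Z/2,  Ȟ^1(U;F) ≅ 0,  Ȟ^2(U;F) ≅ 0


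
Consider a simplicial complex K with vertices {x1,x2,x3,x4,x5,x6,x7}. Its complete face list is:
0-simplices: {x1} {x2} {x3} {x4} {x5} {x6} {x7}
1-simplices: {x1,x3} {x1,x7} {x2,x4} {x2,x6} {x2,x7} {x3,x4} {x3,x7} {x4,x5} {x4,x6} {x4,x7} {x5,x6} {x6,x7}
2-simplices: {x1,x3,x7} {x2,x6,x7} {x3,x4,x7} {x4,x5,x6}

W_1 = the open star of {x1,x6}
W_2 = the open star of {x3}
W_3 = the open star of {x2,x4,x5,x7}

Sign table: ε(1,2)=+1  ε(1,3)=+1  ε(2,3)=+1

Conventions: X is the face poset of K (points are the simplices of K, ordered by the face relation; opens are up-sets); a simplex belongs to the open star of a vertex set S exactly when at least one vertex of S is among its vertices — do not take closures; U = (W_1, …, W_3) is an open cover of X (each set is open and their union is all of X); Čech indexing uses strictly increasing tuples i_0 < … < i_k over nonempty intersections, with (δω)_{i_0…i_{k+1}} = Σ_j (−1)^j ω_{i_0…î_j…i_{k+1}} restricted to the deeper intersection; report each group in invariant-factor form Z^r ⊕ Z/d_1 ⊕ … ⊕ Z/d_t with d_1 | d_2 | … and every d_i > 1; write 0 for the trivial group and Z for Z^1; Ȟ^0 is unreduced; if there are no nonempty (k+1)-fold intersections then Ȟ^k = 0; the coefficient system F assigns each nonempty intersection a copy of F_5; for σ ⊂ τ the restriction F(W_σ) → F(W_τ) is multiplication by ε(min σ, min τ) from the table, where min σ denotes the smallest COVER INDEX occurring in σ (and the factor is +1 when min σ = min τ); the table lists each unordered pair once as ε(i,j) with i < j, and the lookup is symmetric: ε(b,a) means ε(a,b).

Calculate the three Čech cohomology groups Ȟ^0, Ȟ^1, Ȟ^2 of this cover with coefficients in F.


Ȟ^0(U;F) ≅ Z/5,  Ȟ^1(U;F) ≅ 0,  Ȟ^2(U;F) ≅ 0

intersection data:
  W1={{x1},{x6},{x1,x3},{x1,x7},{x2,x6},{x4,x6},{x5,x6},{x6,x7},{x1,x3,x7},{x2,x6,x7},{x4,x5,x6}} W2={{x3},{x1,x3},{x3,x4},{x3,x7},{x1,x3,x7},{x3,x4,x7}} W3={{x2},{x4},{x5},{x7},{x1,x7},{x2,x4},{x2,x6},{x2,x7},{x3,x4},{x3,x7},{x4,x5},{x4,x6},{x4,x7},{x5,x6},{x6,x7},{x1,x3,x7},{x2,x6,x7},{x3,x4,x7},{x4,x5,x6}}
  W12={{x1,x3},{x1,x3,x7}} W13={{x1,x7},{x2,x6},{x4,x6},{x5,x6},{x6,x7},{x1,x3,x7},{x2,x6,x7},{x4,x5,x6}} W23={{x3,x4},{x3,x7},{x1,x3,x7},{x3,x4,x7}}
  W123={{x1,x3,x7}}
C dims 3,3,1; δ0: rk_F5 2; δ1: rk_F5 1
Ȟ^0 = (3 − 2) − 0 = 1, so Ȟ^0 ≅ Z/5
Ȟ^1 = (3 − 1) − 2 = 0, so Ȟ^1 ≅ 0
Ȟ^2 = (1 − 0) − 1 = 0, so Ȟ^2 ≅ 0


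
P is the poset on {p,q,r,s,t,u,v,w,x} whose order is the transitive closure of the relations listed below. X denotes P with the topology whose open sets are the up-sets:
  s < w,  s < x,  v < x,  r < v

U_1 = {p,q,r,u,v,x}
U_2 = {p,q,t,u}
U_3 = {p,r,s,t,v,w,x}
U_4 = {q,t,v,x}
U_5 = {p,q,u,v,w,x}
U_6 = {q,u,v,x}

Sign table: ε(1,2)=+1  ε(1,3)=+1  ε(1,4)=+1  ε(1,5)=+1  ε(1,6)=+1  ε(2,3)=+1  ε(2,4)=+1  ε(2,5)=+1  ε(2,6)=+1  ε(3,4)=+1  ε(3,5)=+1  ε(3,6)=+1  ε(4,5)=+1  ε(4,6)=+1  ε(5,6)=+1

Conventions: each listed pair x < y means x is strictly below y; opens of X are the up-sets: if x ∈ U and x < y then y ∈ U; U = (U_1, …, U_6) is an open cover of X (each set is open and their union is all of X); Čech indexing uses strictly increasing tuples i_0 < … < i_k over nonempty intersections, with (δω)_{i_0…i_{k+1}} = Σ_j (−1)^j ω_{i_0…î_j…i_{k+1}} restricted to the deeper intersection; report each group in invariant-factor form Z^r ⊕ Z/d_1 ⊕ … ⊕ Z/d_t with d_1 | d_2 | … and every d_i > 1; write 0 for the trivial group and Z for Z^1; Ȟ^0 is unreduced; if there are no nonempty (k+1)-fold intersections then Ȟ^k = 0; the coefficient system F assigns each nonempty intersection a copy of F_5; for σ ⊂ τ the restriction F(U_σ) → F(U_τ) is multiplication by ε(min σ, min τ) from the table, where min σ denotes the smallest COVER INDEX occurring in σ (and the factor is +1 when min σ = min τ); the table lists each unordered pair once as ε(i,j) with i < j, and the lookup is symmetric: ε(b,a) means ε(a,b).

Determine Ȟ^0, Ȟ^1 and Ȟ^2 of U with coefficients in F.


nonempty overlaps:
  U12={p,q,u} U13={p,r,v,x} U14={q,v,x} U15={p,q,u,v,x} U16={q,u,v,x} U23={p,t} U24={q,t} U25={p,q,u} U26={q,u} U34={t,v,x} U35={p,v,w,x} U36={v,x} U45={q,v,x} U46={q,v,x} U56={q,u,v,x}
  U123={p} U124={q} U125={p,q,u} U126={q,u} U134={v,x} U135={p,v,x} U136={v,x} U145={q,v,x} U146={q,v,x} U156={q,u,v,x} U234={t} U235={p} U245={q} U246={q} U256={q,u} U345={v,x} U346={v,x} U356={v,x} U456={q,v,x}
  U1235={p} U1245={q} U1246={q} U1256={q,u} U1345={v,x} U1346={v,x} U1356={v,x} U1456={q,v,x} U2456={q} U3456={v,x}
  U12456={q} U13456={v,x}
C dims 6,15,19,10; δ0: rk_F5 5; δ1: rk_F5 10; δ2: rk_F5 8
degree 0: 6−5−0 = 1 → Ȟ^0 ≅ Z/5
degree 1: 15−10−5 = 0 → Ȟ^1 ≅ 0
degree 2: 19−8−10 = 1 → Ȟ^2 ≅ Z/5

Ȟ^0 ≅ Z/5, Ȟ^1 ≅ 0, Ȟ^2 ≅ Z/5


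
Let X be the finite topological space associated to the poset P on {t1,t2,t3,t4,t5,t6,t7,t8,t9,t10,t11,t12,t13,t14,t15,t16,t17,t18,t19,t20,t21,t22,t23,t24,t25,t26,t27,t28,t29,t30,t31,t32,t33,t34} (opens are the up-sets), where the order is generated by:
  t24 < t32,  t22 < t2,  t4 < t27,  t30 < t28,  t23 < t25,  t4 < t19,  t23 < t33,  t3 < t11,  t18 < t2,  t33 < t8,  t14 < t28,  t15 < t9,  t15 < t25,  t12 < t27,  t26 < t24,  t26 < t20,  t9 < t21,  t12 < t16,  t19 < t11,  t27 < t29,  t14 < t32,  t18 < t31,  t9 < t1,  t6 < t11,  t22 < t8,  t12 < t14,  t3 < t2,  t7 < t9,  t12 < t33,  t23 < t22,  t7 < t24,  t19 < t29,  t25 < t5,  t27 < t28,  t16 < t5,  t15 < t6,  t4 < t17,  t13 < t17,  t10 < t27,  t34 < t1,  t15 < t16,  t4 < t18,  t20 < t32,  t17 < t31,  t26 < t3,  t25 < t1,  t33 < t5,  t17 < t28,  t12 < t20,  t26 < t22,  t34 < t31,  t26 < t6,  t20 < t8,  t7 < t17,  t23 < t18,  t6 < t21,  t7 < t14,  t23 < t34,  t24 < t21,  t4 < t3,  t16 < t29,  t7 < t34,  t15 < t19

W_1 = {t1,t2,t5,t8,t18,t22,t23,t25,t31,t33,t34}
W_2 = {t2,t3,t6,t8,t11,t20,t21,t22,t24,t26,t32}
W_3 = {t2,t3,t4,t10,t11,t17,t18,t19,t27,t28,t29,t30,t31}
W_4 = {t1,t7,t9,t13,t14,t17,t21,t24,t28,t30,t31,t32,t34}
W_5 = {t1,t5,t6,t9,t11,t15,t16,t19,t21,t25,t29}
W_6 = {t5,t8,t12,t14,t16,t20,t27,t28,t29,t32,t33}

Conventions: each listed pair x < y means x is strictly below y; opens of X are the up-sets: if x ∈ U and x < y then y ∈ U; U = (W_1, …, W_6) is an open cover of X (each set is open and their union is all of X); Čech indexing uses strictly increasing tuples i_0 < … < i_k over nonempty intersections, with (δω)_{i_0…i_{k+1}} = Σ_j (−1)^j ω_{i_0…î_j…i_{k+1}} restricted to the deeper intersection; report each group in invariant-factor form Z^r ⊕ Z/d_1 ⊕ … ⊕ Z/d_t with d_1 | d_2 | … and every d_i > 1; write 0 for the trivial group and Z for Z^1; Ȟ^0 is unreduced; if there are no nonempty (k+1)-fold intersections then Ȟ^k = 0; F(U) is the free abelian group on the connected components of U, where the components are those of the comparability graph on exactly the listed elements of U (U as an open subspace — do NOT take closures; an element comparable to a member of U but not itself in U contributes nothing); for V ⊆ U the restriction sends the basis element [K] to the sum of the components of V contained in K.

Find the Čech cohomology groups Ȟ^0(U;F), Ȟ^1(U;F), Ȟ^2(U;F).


Ȟ^0 = Z; Ȟ^1 = 0; Ȟ^2 = Z/2

nerve of the cover:
  W12={t2,t8,t22} W13={t2,t18,t31} W14={t1,t31,t34} W15={t1,t5,t25} W16={t5,t8,t33} W23={t2,t3,t11} W24={t21,t24,t32} W25={t6,t11,t21} W26={t8,t20,t32} W34={t17,t28,t30,t31} W35={t11,t19,t29} W36={t27,t28,t29} W45={t1,t9,t21} W46={t14,t28,t32} W56={t5,t16,t29}
  W123={t2} W126={t8} W134={t31} W145={t1} W156={t5} W235={t11} W245={t21} W246={t32} W346={t28} W356={t29}
components per intersection:
  W1: {t1,t2,t5,t8,t18,t22,t23,t25,t31,t33,t34}
  W2: {t2,t3,t6,t8,t11,t20,t21,t22,t24,t26,t32}
  W3: {t2,t3,t4,t10,t11,t17,t18,t19,t27,t28,t29,t30,t31}
  W4: {t1,t7,t9,t13,t14,t17,t21,t24,t28,t30,t31,t32,t34}
  W5: {t1,t5,t6,t9,t11,t15,t16,t19,t21,t25,t29}
  W6: {t5,t8,t12,t14,t16,t20,t27,t28,t29,t32,t33}
  W12: {t2,t8,t22}
  W13: {t2,t18,t31}
  W14: {t1,t31,t34}
  W15: {t1,t5,t25}
  W16: {t5,t8,t33}
  W23: {t2,t3,t11}
  W24: {t21,t24,t32}
  W25: {t6,t11,t21}
  W26: {t8,t20,t32}
  W34: {t17,t28,t30,t31}
  W35: {t11,t19,t29}
  W36: {t27,t28,t29}
  W45: {t1,t9,t21}
  W46: {t14,t28,t32}
  W56: {t5,t16,t29}
  W123: {t2}
  W126: {t8}
  W134: {t31}
  W145: {t1}
  W156: {t5}
  W235: {t11}
  W245: {t21}
  W246: {t32}
  W346: {t28}
  W356: {t29}
C dims 6,15,10; δ0: rk 5, SNF 1^5; δ1: rk 10, SNF 1^9·2
Ȟ^0 = (6 − 5) − 0 = 1, so Ȟ^0 ≅ Z
Ȟ^1 = (15 − 10) − 5 = 0, so Ȟ^1 ≅ 0
Ȟ^2 = (10 − 0) − 10 = 0 plus torsion [2], so Ȟ^2 ≅ Z/2
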